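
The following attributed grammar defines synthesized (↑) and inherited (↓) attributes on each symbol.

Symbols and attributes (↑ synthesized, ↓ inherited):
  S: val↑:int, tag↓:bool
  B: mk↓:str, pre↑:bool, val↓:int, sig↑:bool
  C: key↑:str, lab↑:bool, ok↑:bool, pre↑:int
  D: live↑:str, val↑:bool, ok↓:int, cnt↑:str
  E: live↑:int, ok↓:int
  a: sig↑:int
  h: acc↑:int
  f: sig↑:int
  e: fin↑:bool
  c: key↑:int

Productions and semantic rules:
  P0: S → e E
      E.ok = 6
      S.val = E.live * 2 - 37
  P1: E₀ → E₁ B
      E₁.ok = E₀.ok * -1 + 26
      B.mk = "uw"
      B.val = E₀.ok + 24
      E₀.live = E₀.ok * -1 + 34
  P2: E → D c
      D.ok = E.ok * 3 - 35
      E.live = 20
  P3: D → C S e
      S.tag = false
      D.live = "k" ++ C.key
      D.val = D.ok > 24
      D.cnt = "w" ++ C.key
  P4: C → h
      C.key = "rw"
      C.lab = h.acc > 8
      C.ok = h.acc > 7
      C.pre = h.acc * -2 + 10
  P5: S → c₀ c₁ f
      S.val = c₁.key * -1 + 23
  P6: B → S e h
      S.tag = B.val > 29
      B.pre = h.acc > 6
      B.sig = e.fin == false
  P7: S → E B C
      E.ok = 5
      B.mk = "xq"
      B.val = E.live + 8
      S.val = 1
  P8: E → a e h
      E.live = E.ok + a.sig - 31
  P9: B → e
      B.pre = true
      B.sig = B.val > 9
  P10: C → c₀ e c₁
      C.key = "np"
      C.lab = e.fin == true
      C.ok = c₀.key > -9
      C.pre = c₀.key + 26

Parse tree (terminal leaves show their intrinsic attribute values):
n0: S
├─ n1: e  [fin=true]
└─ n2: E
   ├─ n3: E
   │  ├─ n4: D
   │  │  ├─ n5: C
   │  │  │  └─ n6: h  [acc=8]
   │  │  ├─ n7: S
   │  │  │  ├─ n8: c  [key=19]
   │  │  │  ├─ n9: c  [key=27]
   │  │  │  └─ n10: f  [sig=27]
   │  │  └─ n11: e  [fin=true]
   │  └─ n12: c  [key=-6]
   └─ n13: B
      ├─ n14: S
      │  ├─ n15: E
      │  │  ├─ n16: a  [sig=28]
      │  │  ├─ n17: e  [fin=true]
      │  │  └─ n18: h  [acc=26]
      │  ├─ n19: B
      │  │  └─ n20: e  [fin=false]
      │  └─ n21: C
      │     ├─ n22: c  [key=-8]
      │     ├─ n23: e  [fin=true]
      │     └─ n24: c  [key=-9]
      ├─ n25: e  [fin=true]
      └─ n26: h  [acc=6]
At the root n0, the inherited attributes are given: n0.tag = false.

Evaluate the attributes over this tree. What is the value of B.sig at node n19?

1. n0.tag = false  [given at root]
2. n1.fin = true  [terminal]
3. n2.ok = 6  [6]
4. n3.ok = 20  [E₀.ok * -1 + 26]
5. n4.ok = 25  [E.ok * 3 - 35]
6. n6.acc = 8  [terminal]
7. n5.key = "rw"  ["rw"]
8. n5.lab = false  [h.acc > 8]
9. n5.ok = true  [h.acc > 7]
10. n5.pre = -6  [h.acc * -2 + 10]
11. n7.tag = false  [false]
12. n8.key = 19  [terminal]
13. n9.key = 27  [terminal]
14. n10.sig = 27  [terminal]
15. n7.val = -4  [c₁.key * -1 + 23]
16. n11.fin = true  [terminal]
17. n4.live = "krw"  ["k" ++ C.key]
18. n4.val = true  [D.ok > 24]
19. n4.cnt = "wrw"  ["w" ++ C.key]
20. n12.key = -6  [terminal]
21. n3.live = 20  [20]
22. n13.mk = "uw"  ["uw"]
23. n13.val = 30  [E₀.ok + 24]
24. n14.tag = true  [B.val > 29]
25. n15.ok = 5  [5]
26. n16.sig = 28  [terminal]
27. n17.fin = true  [terminal]
28. n18.acc = 26  [terminal]
29. n15.live = 2  [E.ok + a.sig - 31]
30. n19.mk = "xq"  ["xq"]
31. n19.val = 10  [E.live + 8]
32. n20.fin = false  [terminal]
33. n19.pre = true  [true]
34. n19.sig = true  [B.val > 9]
35. n22.key = -8  [terminal]
36. n23.fin = true  [terminal]
37. n24.key = -9  [terminal]
38. n21.key = "np"  ["np"]
39. n21.lab = true  [e.fin == true]
40. n21.ok = true  [c₀.key > -9]
41. n21.pre = 18  [c₀.key + 26]
42. n14.val = 1  [1]
43. n25.fin = true  [terminal]
44. n26.acc = 6  [terminal]
45. n13.pre = false  [h.acc > 6]
46. n13.sig = false  [e.fin == false]
47. n2.live = 28  [E₀.ok * -1 + 34]
48. n0.val = 19  [E.live * 2 - 37]

true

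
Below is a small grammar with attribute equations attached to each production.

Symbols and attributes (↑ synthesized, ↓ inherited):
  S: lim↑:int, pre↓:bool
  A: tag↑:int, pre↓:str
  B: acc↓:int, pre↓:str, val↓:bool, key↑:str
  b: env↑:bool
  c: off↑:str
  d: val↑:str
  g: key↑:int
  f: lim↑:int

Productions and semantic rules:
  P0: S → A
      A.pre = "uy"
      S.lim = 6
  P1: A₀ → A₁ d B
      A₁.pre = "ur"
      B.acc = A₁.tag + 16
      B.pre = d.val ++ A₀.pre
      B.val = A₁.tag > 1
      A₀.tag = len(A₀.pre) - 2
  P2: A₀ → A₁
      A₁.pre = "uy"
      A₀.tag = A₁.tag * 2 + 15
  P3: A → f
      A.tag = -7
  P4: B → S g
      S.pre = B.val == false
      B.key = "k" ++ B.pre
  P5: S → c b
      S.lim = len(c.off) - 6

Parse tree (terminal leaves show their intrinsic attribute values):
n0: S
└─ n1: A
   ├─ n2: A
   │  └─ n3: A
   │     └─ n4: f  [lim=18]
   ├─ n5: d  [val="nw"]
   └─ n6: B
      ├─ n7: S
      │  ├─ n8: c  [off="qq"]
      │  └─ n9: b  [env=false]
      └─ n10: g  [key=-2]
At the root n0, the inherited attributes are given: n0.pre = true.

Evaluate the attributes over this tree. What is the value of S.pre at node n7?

1. n0.pre = true  [given at root]
2. n1.pre = "uy"  ["uy"]
3. n2.pre = "ur"  ["ur"]
4. n3.pre = "uy"  ["uy"]
5. n4.lim = 18  [terminal]
6. n3.tag = -7  [-7]
7. n2.tag = 1  [A₁.tag * 2 + 15]
8. n5.val = "nw"  [terminal]
9. n6.acc = 17  [A₁.tag + 16]
10. n6.pre = "nwuy"  [d.val ++ A₀.pre]
11. n6.val = false  [A₁.tag > 1]
12. n7.pre = true  [B.val == false]
13. n8.off = "qq"  [terminal]
14. n9.env = false  [terminal]
15. n7.lim = -4  [len(c.off) - 6]
16. n10.key = -2  [terminal]
17. n6.key = "knwuy"  ["k" ++ B.pre]
18. n1.tag = 0  [len(A₀.pre) - 2]
19. n0.lim = 6  [6]

true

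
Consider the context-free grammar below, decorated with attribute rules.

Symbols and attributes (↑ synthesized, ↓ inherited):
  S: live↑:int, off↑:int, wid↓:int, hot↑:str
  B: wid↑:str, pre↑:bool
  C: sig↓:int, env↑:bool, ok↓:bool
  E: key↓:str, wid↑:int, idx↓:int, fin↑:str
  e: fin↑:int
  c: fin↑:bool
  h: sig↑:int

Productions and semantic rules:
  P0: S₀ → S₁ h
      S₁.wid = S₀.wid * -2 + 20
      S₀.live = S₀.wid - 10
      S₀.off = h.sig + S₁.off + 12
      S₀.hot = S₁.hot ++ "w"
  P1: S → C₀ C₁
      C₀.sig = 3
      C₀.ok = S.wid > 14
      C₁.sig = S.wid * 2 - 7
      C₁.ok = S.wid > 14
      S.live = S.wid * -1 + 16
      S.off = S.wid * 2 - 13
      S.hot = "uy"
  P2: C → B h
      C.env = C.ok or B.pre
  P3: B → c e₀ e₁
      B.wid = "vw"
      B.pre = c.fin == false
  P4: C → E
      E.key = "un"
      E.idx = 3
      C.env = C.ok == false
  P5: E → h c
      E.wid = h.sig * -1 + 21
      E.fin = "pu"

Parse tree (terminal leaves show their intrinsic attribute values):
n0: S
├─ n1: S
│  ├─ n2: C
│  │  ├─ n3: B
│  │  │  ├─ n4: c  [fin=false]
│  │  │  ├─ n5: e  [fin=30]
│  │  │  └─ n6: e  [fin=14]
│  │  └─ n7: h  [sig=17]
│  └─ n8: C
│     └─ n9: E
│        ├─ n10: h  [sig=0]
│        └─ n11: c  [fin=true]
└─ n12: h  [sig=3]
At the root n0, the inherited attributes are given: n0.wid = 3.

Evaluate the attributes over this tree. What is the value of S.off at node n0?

30

1. n0.wid = 3  [given at root]
2. n1.wid = 14  [S₀.wid * -2 + 20]
3. n2.sig = 3  [3]
4. n2.ok = false  [S.wid > 14]
5. n4.fin = false  [terminal]
6. n5.fin = 30  [terminal]
7. n6.fin = 14  [terminal]
8. n3.wid = "vw"  ["vw"]
9. n3.pre = true  [c.fin == false]
10. n7.sig = 17  [terminal]
11. n2.env = true  [C.ok or B.pre]
12. n8.sig = 21  [S.wid * 2 - 7]
13. n8.ok = false  [S.wid > 14]
14. n9.key = "un"  ["un"]
15. n9.idx = 3  [3]
16. n10.sig = 0  [terminal]
17. n11.fin = true  [terminal]
18. n9.wid = 21  [h.sig * -1 + 21]
19. n9.fin = "pu"  ["pu"]
20. n8.env = true  [C.ok == false]
21. n1.live = 2  [S.wid * -1 + 16]
22. n1.off = 15  [S.wid * 2 - 13]
23. n1.hot = "uy"  ["uy"]
24. n12.sig = 3  [terminal]
25. n0.live = -7  [S₀.wid - 10]
26. n0.off = 30  [h.sig + S₁.off + 12]
27. n0.hot = "uyw"  [S₁.hot ++ "w"]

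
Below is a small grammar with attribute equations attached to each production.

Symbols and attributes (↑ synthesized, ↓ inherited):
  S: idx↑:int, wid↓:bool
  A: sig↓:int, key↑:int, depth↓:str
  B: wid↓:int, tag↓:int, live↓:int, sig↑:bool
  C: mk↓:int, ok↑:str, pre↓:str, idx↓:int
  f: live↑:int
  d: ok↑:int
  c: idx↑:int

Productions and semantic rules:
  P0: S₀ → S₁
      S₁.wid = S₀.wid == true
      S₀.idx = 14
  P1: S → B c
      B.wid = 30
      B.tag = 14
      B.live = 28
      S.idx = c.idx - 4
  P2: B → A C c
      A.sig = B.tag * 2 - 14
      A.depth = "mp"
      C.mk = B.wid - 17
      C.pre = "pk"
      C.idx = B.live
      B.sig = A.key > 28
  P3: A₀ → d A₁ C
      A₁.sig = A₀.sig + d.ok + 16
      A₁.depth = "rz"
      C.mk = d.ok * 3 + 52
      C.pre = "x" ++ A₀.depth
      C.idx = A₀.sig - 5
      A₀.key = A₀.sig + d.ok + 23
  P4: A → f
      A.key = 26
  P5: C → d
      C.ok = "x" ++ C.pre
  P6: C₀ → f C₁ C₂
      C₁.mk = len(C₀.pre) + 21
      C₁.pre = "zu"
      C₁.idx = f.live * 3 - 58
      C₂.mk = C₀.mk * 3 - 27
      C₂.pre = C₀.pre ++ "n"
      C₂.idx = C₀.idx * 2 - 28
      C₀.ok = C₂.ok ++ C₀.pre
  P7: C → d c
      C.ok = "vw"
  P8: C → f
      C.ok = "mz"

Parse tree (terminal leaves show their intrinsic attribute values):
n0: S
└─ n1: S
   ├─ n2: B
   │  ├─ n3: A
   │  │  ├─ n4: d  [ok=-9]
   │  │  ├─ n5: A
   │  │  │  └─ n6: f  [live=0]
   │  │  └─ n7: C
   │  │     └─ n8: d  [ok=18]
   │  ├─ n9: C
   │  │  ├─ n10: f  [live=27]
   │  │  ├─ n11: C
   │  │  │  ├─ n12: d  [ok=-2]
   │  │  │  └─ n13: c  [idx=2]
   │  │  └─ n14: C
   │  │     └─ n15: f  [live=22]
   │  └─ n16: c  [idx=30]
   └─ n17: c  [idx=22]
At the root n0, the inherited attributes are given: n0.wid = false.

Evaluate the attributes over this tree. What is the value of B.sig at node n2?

1. n0.wid = false  [given at root]
2. n1.wid = false  [S₀.wid == true]
3. n2.wid = 30  [30]
4. n2.tag = 14  [14]
5. n2.live = 28  [28]
6. n3.sig = 14  [B.tag * 2 - 14]
7. n3.depth = "mp"  ["mp"]
8. n4.ok = -9  [terminal]
9. n5.sig = 21  [A₀.sig + d.ok + 16]
10. n5.depth = "rz"  ["rz"]
11. n6.live = 0  [terminal]
12. n5.key = 26  [26]
13. n7.mk = 25  [d.ok * 3 + 52]
14. n7.pre = "xmp"  ["x" ++ A₀.depth]
15. n7.idx = 9  [A₀.sig - 5]
16. n8.ok = 18  [terminal]
17. n7.ok = "xxmp"  ["x" ++ C.pre]
18. n3.key = 28  [A₀.sig + d.ok + 23]
19. n9.mk = 13  [B.wid - 17]
20. n9.pre = "pk"  ["pk"]
21. n9.idx = 28  [B.live]
22. n10.live = 27  [terminal]
23. n11.mk = 23  [len(C₀.pre) + 21]
24. n11.pre = "zu"  ["zu"]
25. n11.idx = 23  [f.live * 3 - 58]
26. n12.ok = -2  [terminal]
27. n13.idx = 2  [terminal]
28. n11.ok = "vw"  ["vw"]
29. n14.mk = 12  [C₀.mk * 3 - 27]
30. n14.pre = "pkn"  [C₀.pre ++ "n"]
31. n14.idx = 28  [C₀.idx * 2 - 28]
32. n15.live = 22  [terminal]
33. n14.ok = "mz"  ["mz"]
34. n9.ok = "mzpk"  [C₂.ok ++ C₀.pre]
35. n16.idx = 30  [terminal]
36. n2.sig = false  [A.key > 28]
37. n17.idx = 22  [terminal]
38. n1.idx = 18  [c.idx - 4]
39. n0.idx = 14  [14]

false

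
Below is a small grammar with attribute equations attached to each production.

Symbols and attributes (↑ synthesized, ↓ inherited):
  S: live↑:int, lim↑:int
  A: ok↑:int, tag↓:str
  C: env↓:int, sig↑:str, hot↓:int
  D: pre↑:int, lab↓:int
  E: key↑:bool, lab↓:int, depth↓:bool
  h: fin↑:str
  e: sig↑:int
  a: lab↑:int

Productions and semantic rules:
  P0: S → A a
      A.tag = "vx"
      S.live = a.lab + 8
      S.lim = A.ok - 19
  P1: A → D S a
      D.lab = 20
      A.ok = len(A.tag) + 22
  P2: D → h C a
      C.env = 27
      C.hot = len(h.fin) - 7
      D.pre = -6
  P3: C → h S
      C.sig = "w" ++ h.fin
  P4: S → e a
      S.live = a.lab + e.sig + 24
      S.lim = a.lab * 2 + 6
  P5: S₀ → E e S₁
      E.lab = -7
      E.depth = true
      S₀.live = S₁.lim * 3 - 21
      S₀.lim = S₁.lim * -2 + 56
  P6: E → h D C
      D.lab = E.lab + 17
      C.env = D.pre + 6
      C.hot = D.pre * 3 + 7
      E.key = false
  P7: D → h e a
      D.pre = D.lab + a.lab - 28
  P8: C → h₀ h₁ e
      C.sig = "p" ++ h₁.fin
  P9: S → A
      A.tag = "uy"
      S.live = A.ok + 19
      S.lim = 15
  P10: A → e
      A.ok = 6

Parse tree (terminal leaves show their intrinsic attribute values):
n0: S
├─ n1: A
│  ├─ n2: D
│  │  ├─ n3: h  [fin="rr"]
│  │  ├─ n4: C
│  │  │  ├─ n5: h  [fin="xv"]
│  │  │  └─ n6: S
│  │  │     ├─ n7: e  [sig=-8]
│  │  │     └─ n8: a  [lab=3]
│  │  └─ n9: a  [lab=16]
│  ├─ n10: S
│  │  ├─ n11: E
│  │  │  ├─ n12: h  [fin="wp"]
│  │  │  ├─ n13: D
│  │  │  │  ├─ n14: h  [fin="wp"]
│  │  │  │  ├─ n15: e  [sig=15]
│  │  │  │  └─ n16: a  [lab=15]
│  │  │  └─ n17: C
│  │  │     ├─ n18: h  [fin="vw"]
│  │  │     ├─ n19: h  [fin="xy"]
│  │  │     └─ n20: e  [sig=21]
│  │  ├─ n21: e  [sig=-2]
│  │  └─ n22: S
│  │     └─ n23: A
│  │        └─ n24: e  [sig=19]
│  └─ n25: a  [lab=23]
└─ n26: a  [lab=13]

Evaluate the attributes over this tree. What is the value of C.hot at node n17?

1. n1.tag = "vx"  ["vx"]
2. n2.lab = 20  [20]
3. n3.fin = "rr"  [terminal]
4. n4.env = 27  [27]
5. n4.hot = -5  [len(h.fin) - 7]
6. n5.fin = "xv"  [terminal]
7. n7.sig = -8  [terminal]
8. n8.lab = 3  [terminal]
9. n6.live = 19  [a.lab + e.sig + 24]
10. n6.lim = 12  [a.lab * 2 + 6]
11. n4.sig = "wxv"  ["w" ++ h.fin]
12. n9.lab = 16  [terminal]
13. n2.pre = -6  [-6]
14. n11.lab = -7  [-7]
15. n11.depth = true  [true]
16. n12.fin = "wp"  [terminal]
17. n13.lab = 10  [E.lab + 17]
18. n14.fin = "wp"  [terminal]
19. n15.sig = 15  [terminal]
20. n16.lab = 15  [terminal]
21. n13.pre = -3  [D.lab + a.lab - 28]
22. n17.env = 3  [D.pre + 6]
23. n17.hot = -2  [D.pre * 3 + 7]
24. n18.fin = "vw"  [terminal]
25. n19.fin = "xy"  [terminal]
26. n20.sig = 21  [terminal]
27. n17.sig = "pxy"  ["p" ++ h₁.fin]
28. n11.key = false  [false]
29. n21.sig = -2  [terminal]
30. n23.tag = "uy"  ["uy"]
31. n24.sig = 19  [terminal]
32. n23.ok = 6  [6]
33. n22.live = 25  [A.ok + 19]
34. n22.lim = 15  [15]
35. n10.live = 24  [S₁.lim * 3 - 21]
36. n10.lim = 26  [S₁.lim * -2 + 56]
37. n25.lab = 23  [terminal]
38. n1.ok = 24  [len(A.tag) + 22]
39. n26.lab = 13  [terminal]
40. n0.live = 21  [a.lab + 8]
41. n0.lim = 5  [A.ok - 19]

-2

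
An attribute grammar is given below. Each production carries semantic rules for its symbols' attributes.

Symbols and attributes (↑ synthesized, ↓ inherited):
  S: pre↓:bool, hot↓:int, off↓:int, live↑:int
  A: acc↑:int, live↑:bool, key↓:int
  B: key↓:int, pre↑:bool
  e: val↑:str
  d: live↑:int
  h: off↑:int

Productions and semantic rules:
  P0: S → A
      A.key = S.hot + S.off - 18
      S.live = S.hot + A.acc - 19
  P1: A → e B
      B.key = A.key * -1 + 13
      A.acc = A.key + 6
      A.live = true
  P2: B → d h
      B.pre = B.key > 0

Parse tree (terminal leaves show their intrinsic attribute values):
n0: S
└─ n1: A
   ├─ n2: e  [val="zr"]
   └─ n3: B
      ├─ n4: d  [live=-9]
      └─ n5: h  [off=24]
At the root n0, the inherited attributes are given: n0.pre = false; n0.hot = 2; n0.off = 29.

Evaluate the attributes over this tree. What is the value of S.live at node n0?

2

1. n0.pre = false  [given at root]
2. n0.hot = 2  [given at root]
3. n0.off = 29  [given at root]
4. n1.key = 13  [S.hot + S.off - 18]
5. n2.val = "zr"  [terminal]
6. n3.key = 0  [A.key * -1 + 13]
7. n4.live = -9  [terminal]
8. n5.off = 24  [terminal]
9. n3.pre = false  [B.key > 0]
10. n1.acc = 19  [A.key + 6]
11. n1.live = true  [true]
12. n0.live = 2  [S.hot + A.acc - 19]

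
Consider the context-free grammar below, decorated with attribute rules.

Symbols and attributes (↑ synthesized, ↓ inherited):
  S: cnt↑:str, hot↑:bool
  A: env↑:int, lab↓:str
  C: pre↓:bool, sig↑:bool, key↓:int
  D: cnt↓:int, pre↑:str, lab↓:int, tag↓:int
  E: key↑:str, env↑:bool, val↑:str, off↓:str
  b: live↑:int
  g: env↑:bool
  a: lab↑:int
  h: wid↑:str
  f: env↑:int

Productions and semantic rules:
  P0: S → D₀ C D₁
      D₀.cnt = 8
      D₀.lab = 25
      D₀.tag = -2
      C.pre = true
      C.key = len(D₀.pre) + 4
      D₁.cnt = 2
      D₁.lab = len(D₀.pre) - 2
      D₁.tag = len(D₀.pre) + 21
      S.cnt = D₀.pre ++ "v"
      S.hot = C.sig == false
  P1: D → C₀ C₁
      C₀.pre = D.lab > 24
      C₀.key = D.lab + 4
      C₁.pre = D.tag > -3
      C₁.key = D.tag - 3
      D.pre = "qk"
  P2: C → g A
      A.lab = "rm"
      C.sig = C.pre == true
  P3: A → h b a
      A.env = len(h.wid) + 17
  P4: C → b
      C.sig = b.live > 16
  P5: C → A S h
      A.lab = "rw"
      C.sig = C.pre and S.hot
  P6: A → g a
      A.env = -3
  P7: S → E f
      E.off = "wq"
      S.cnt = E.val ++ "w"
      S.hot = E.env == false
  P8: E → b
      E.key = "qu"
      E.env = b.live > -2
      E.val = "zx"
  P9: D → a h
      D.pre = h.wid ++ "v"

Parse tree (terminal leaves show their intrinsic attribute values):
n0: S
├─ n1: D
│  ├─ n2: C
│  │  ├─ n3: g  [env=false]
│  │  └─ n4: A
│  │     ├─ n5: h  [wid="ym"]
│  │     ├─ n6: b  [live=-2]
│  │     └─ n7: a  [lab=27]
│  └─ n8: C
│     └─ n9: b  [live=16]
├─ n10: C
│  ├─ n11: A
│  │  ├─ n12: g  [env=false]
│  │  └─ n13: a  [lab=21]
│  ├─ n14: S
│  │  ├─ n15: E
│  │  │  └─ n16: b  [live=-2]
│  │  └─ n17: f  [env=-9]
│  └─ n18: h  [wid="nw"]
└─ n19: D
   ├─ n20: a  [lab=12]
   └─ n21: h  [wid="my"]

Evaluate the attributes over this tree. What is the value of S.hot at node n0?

false

1. n1.cnt = 8  [8]
2. n1.lab = 25  [25]
3. n1.tag = -2  [-2]
4. n2.pre = true  [D.lab > 24]
5. n2.key = 29  [D.lab + 4]
6. n3.env = false  [terminal]
7. n4.lab = "rm"  ["rm"]
8. n5.wid = "ym"  [terminal]
9. n6.live = -2  [terminal]
10. n7.lab = 27  [terminal]
11. n4.env = 19  [len(h.wid) + 17]
12. n2.sig = true  [C.pre == true]
13. n8.pre = true  [D.tag > -3]
14. n8.key = -5  [D.tag - 3]
15. n9.live = 16  [terminal]
16. n8.sig = false  [b.live > 16]
17. n1.pre = "qk"  ["qk"]
18. n10.pre = true  [true]
19. n10.key = 6  [len(D₀.pre) + 4]
20. n11.lab = "rw"  ["rw"]
21. n12.env = false  [terminal]
22. n13.lab = 21  [terminal]
23. n11.env = -3  [-3]
24. n15.off = "wq"  ["wq"]
25. n16.live = -2  [terminal]
26. n15.key = "qu"  ["qu"]
27. n15.env = false  [b.live > -2]
28. n15.val = "zx"  ["zx"]
29. n17.env = -9  [terminal]
30. n14.cnt = "zxw"  [E.val ++ "w"]
31. n14.hot = true  [E.env == false]
32. n18.wid = "nw"  [terminal]
33. n10.sig = true  [C.pre and S.hot]
34. n19.cnt = 2  [2]
35. n19.lab = 0  [len(D₀.pre) - 2]
36. n19.tag = 23  [len(D₀.pre) + 21]
37. n20.lab = 12  [terminal]
38. n21.wid = "my"  [terminal]
39. n19.pre = "myv"  [h.wid ++ "v"]
40. n0.cnt = "qkv"  [D₀.pre ++ "v"]
41. n0.hot = false  [C.sig == false]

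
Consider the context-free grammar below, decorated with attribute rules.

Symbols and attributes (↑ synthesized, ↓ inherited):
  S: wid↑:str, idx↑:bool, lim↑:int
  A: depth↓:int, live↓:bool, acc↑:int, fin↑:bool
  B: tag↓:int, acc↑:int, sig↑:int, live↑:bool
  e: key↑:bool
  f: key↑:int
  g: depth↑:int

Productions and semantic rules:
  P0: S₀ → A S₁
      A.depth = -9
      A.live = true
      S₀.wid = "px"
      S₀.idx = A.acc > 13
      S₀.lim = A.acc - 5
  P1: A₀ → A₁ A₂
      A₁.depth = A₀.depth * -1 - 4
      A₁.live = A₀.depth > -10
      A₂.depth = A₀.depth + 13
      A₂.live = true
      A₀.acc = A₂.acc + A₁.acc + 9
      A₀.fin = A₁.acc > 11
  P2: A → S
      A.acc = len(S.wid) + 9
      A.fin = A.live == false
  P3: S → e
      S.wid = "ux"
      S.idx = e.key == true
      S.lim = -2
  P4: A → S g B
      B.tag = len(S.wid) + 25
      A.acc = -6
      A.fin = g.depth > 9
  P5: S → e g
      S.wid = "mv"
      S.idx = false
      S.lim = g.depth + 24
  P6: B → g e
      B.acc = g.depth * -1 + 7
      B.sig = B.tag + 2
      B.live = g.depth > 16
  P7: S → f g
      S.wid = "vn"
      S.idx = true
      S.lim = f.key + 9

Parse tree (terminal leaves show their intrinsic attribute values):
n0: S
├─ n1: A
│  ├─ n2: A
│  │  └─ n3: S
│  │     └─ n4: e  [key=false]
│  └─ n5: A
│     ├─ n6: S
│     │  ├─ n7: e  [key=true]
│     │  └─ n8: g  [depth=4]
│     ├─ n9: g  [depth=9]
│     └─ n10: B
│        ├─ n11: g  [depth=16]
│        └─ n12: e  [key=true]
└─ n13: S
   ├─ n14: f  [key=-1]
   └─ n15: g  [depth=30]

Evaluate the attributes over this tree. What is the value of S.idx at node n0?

true

1. n1.depth = -9  [-9]
2. n1.live = true  [true]
3. n2.depth = 5  [A₀.depth * -1 - 4]
4. n2.live = true  [A₀.depth > -10]
5. n4.key = false  [terminal]
6. n3.wid = "ux"  ["ux"]
7. n3.idx = false  [e.key == true]
8. n3.lim = -2  [-2]
9. n2.acc = 11  [len(S.wid) + 9]
10. n2.fin = false  [A.live == false]
11. n5.depth = 4  [A₀.depth + 13]
12. n5.live = true  [true]
13. n7.key = true  [terminal]
14. n8.depth = 4  [terminal]
15. n6.wid = "mv"  ["mv"]
16. n6.idx = false  [false]
17. n6.lim = 28  [g.depth + 24]
18. n9.depth = 9  [terminal]
19. n10.tag = 27  [len(S.wid) + 25]
20. n11.depth = 16  [terminal]
21. n12.key = true  [terminal]
22. n10.acc = -9  [g.depth * -1 + 7]
23. n10.sig = 29  [B.tag + 2]
24. n10.live = false  [g.depth > 16]
25. n5.acc = -6  [-6]
26. n5.fin = false  [g.depth > 9]
27. n1.acc = 14  [A₂.acc + A₁.acc + 9]
28. n1.fin = false  [A₁.acc > 11]
29. n14.key = -1  [terminal]
30. n15.depth = 30  [terminal]
31. n13.wid = "vn"  ["vn"]
32. n13.idx = true  [true]
33. n13.lim = 8  [f.key + 9]
34. n0.wid = "px"  ["px"]
35. n0.idx = true  [A.acc > 13]
36. n0.lim = 9  [A.acc - 5]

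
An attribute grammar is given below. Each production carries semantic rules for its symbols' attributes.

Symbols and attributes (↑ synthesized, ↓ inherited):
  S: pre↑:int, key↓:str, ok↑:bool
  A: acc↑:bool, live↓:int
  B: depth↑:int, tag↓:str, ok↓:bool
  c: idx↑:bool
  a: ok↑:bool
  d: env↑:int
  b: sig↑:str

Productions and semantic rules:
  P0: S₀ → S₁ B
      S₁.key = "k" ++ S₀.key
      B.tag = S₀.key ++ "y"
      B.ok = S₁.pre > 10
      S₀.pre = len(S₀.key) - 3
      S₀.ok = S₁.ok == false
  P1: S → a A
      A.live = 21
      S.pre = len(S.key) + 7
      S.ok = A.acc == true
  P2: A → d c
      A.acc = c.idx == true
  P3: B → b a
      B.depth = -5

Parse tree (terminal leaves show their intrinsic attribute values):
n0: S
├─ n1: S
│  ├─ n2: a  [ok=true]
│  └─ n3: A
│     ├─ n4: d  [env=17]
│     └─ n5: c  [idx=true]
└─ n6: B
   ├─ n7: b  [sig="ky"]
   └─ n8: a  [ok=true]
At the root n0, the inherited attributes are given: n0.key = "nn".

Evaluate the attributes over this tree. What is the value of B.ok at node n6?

1. n0.key = "nn"  [given at root]
2. n1.key = "knn"  ["k" ++ S₀.key]
3. n2.ok = true  [terminal]
4. n3.live = 21  [21]
5. n4.env = 17  [terminal]
6. n5.idx = true  [terminal]
7. n3.acc = true  [c.idx == true]
8. n1.pre = 10  [len(S.key) + 7]
9. n1.ok = true  [A.acc == true]
10. n6.tag = "nny"  [S₀.key ++ "y"]
11. n6.ok = false  [S₁.pre > 10]
12. n7.sig = "ky"  [terminal]
13. n8.ok = true  [terminal]
14. n6.depth = -5  [-5]
15. n0.pre = -1  [len(S₀.key) - 3]
16. n0.ok = false  [S₁.ok == false]

false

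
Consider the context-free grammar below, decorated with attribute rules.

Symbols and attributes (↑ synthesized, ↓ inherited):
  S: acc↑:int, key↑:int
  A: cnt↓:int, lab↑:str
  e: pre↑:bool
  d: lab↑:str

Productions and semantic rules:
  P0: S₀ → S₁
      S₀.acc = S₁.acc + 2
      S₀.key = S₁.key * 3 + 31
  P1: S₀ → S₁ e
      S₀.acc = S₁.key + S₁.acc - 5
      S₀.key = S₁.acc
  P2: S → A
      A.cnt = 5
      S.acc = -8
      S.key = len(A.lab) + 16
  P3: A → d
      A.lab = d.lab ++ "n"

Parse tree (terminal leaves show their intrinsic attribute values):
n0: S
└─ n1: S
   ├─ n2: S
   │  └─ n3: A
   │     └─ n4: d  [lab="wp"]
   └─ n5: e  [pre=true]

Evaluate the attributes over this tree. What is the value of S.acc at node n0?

8

1. n3.cnt = 5  [5]
2. n4.lab = "wp"  [terminal]
3. n3.lab = "wpn"  [d.lab ++ "n"]
4. n2.acc = -8  [-8]
5. n2.key = 19  [len(A.lab) + 16]
6. n5.pre = true  [terminal]
7. n1.acc = 6  [S₁.key + S₁.acc - 5]
8. n1.key = -8  [S₁.acc]
9. n0.acc = 8  [S₁.acc + 2]
10. n0.key = 7  [S₁.key * 3 + 31]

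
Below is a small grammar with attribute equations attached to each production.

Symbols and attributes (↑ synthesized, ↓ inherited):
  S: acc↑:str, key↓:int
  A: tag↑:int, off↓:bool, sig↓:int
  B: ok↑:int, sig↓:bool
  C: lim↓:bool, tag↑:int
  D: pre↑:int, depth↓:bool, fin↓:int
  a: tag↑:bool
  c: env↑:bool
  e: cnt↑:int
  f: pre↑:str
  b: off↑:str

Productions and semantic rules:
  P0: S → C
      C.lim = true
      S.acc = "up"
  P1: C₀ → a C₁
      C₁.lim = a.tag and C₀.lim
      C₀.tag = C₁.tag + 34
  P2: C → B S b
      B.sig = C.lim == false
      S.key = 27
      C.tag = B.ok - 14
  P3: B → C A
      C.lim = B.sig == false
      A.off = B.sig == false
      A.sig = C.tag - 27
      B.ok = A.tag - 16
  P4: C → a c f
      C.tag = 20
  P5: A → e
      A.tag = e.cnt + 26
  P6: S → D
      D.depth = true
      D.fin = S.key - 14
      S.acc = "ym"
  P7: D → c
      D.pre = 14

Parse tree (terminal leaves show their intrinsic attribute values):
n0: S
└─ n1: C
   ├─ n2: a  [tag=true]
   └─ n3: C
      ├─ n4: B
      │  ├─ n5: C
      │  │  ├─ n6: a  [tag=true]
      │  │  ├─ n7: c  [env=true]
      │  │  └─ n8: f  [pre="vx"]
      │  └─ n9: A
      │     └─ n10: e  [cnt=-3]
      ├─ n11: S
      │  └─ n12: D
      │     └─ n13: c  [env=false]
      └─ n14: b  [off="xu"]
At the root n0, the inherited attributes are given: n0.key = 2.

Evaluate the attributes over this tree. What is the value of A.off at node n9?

true

1. n0.key = 2  [given at root]
2. n1.lim = true  [true]
3. n2.tag = true  [terminal]
4. n3.lim = true  [a.tag and C₀.lim]
5. n4.sig = false  [C.lim == false]
6. n5.lim = true  [B.sig == false]
7. n6.tag = true  [terminal]
8. n7.env = true  [terminal]
9. n8.pre = "vx"  [terminal]
10. n5.tag = 20  [20]
11. n9.off = true  [B.sig == false]
12. n9.sig = -7  [C.tag - 27]
13. n10.cnt = -3  [terminal]
14. n9.tag = 23  [e.cnt + 26]
15. n4.ok = 7  [A.tag - 16]
16. n11.key = 27  [27]
17. n12.depth = true  [true]
18. n12.fin = 13  [S.key - 14]
19. n13.env = false  [terminal]
20. n12.pre = 14  [14]
21. n11.acc = "ym"  ["ym"]
22. n14.off = "xu"  [terminal]
23. n3.tag = -7  [B.ok - 14]
24. n1.tag = 27  [C₁.tag + 34]
25. n0.acc = "up"  ["up"]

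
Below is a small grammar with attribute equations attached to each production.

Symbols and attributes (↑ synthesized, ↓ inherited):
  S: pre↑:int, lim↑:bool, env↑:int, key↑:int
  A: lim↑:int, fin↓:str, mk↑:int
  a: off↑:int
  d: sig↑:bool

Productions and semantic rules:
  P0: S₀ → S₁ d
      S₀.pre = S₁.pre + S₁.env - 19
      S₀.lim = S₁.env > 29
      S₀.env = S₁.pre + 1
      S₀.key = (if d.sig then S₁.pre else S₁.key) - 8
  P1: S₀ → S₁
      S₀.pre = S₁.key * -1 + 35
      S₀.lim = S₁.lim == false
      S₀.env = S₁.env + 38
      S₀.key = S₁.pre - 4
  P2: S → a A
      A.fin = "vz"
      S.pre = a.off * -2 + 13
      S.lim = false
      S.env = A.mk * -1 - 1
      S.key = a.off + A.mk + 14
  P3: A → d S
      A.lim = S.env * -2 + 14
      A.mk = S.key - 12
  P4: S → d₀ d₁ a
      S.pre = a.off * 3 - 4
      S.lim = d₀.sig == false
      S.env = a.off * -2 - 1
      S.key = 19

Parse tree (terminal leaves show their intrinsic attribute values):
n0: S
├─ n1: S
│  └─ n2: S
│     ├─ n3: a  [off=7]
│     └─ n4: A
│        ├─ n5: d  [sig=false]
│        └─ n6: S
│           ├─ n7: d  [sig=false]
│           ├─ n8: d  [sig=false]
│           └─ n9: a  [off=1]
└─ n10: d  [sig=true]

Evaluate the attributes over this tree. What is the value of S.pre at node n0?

1. n3.off = 7  [terminal]
2. n4.fin = "vz"  ["vz"]
3. n5.sig = false  [terminal]
4. n7.sig = false  [terminal]
5. n8.sig = false  [terminal]
6. n9.off = 1  [terminal]
7. n6.pre = -1  [a.off * 3 - 4]
8. n6.lim = true  [d₀.sig == false]
9. n6.env = -3  [a.off * -2 - 1]
10. n6.key = 19  [19]
11. n4.lim = 20  [S.env * -2 + 14]
12. n4.mk = 7  [S.key - 12]
13. n2.pre = -1  [a.off * -2 + 13]
14. n2.lim = false  [false]
15. n2.env = -8  [A.mk * -1 - 1]
16. n2.key = 28  [a.off + A.mk + 14]
17. n1.pre = 7  [S₁.key * -1 + 35]
18. n1.lim = true  [S₁.lim == false]
19. n1.env = 30  [S₁.env + 38]
20. n1.key = -5  [S₁.pre - 4]
21. n10.sig = true  [terminal]
22. n0.pre = 18  [S₁.pre + S₁.env - 19]
23. n0.lim = true  [S₁.env > 29]
24. n0.env = 8  [S₁.pre + 1]
25. n0.key = -1  [(if d.sig then S₁.pre else S₁.key) - 8]

18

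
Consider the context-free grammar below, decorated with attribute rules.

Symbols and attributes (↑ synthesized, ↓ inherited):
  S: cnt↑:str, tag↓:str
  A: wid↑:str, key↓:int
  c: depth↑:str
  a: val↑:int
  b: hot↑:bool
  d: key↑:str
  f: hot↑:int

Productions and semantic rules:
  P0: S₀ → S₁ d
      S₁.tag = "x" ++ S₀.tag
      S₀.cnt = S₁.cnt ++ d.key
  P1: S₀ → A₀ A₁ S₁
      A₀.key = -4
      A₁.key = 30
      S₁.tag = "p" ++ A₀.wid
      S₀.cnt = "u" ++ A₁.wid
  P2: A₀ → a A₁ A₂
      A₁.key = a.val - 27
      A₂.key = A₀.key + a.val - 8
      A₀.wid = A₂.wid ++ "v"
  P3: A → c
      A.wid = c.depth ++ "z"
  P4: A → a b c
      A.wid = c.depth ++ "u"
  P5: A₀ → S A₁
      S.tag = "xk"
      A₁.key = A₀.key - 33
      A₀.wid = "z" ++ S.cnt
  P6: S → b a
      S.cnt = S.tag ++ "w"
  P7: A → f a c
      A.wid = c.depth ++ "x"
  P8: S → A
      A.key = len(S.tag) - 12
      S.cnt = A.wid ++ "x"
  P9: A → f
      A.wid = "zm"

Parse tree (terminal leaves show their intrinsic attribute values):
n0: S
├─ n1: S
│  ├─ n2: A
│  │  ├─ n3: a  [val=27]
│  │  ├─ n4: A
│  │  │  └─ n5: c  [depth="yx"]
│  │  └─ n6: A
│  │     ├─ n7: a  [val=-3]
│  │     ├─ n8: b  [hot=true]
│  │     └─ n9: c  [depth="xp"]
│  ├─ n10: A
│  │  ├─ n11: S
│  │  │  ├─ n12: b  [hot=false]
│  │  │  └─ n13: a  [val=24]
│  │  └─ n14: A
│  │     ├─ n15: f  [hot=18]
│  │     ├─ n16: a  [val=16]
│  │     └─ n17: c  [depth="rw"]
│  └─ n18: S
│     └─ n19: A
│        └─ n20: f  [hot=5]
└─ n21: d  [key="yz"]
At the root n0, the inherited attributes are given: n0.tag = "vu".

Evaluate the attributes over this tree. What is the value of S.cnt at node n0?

1. n0.tag = "vu"  [given at root]
2. n1.tag = "xvu"  ["x" ++ S₀.tag]
3. n2.key = -4  [-4]
4. n3.val = 27  [terminal]
5. n4.key = 0  [a.val - 27]
6. n5.depth = "yx"  [terminal]
7. n4.wid = "yxz"  [c.depth ++ "z"]
8. n6.key = 15  [A₀.key + a.val - 8]
9. n7.val = -3  [terminal]
10. n8.hot = true  [terminal]
11. n9.depth = "xp"  [terminal]
12. n6.wid = "xpu"  [c.depth ++ "u"]
13. n2.wid = "xpuv"  [A₂.wid ++ "v"]
14. n10.key = 30  [30]
15. n11.tag = "xk"  ["xk"]
16. n12.hot = false  [terminal]
17. n13.val = 24  [terminal]
18. n11.cnt = "xkw"  [S.tag ++ "w"]
19. n14.key = -3  [A₀.key - 33]
20. n15.hot = 18  [terminal]
21. n16.val = 16  [terminal]
22. n17.depth = "rw"  [terminal]
23. n14.wid = "rwx"  [c.depth ++ "x"]
24. n10.wid = "zxkw"  ["z" ++ S.cnt]
25. n18.tag = "pxpuv"  ["p" ++ A₀.wid]
26. n19.key = -7  [len(S.tag) - 12]
27. n20.hot = 5  [terminal]
28. n19.wid = "zm"  ["zm"]
29. n18.cnt = "zmx"  [A.wid ++ "x"]
30. n1.cnt = "uzxkw"  ["u" ++ A₁.wid]
31. n21.key = "yz"  [terminal]
32. n0.cnt = "uzxkwyz"  [S₁.cnt ++ d.key]

"uzxkwyz"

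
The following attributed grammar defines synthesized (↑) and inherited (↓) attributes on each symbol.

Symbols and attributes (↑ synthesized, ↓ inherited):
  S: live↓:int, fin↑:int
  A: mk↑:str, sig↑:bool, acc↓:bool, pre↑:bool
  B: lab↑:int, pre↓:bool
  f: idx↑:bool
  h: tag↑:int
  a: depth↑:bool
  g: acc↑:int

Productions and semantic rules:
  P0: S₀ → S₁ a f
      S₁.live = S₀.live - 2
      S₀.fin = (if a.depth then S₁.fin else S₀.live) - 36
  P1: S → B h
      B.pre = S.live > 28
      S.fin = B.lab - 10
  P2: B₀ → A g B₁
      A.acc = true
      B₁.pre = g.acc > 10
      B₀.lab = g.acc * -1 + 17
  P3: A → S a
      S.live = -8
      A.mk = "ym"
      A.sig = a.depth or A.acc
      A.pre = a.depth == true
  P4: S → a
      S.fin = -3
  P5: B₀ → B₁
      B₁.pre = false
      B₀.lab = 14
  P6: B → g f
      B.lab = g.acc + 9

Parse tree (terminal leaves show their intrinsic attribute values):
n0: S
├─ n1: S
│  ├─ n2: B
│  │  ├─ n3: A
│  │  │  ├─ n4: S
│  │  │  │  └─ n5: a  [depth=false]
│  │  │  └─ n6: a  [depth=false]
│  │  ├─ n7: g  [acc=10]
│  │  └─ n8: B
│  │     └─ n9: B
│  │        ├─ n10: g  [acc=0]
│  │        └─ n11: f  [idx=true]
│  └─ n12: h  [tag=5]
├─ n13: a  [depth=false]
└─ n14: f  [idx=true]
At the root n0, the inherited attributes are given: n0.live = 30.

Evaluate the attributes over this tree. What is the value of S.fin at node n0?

-6

1. n0.live = 30  [given at root]
2. n1.live = 28  [S₀.live - 2]
3. n2.pre = false  [S.live > 28]
4. n3.acc = true  [true]
5. n4.live = -8  [-8]
6. n5.depth = false  [terminal]
7. n4.fin = -3  [-3]
8. n6.depth = false  [terminal]
9. n3.mk = "ym"  ["ym"]
10. n3.sig = true  [a.depth or A.acc]
11. n3.pre = false  [a.depth == true]
12. n7.acc = 10  [terminal]
13. n8.pre = false  [g.acc > 10]
14. n9.pre = false  [false]
15. n10.acc = 0  [terminal]
16. n11.idx = true  [terminal]
17. n9.lab = 9  [g.acc + 9]
18. n8.lab = 14  [14]
19. n2.lab = 7  [g.acc * -1 + 17]
20. n12.tag = 5  [terminal]
21. n1.fin = -3  [B.lab - 10]
22. n13.depth = false  [terminal]
23. n14.idx = true  [terminal]
24. n0.fin = -6  [(if a.depth then S₁.fin else S₀.live) - 36]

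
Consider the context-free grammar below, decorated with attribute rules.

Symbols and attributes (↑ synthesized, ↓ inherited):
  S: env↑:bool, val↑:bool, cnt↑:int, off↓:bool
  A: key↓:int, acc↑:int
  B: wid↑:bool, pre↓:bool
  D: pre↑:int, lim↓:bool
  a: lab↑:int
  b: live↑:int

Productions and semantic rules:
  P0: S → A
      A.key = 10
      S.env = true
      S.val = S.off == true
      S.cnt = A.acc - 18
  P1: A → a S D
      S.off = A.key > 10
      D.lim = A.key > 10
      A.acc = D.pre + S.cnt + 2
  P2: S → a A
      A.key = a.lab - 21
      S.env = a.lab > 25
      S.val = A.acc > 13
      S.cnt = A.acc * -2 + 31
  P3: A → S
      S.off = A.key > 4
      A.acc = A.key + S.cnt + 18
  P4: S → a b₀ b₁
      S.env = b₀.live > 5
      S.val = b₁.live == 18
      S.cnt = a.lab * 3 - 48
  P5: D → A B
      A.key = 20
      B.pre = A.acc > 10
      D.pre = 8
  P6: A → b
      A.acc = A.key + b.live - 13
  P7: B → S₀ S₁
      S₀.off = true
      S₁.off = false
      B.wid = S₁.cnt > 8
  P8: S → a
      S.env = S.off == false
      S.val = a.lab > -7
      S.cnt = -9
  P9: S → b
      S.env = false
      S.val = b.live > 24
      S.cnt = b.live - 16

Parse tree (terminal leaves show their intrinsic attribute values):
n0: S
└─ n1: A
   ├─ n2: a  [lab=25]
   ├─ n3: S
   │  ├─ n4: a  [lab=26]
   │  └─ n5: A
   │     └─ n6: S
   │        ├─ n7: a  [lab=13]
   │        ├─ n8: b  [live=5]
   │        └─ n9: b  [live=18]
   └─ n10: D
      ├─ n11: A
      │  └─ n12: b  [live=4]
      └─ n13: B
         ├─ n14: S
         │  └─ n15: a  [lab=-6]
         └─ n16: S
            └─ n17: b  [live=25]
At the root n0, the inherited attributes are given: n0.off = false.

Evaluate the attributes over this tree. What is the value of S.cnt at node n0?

-5

1. n0.off = false  [given at root]
2. n1.key = 10  [10]
3. n2.lab = 25  [terminal]
4. n3.off = false  [A.key > 10]
5. n4.lab = 26  [terminal]
6. n5.key = 5  [a.lab - 21]
7. n6.off = true  [A.key > 4]
8. n7.lab = 13  [terminal]
9. n8.live = 5  [terminal]
10. n9.live = 18  [terminal]
11. n6.env = false  [b₀.live > 5]
12. n6.val = true  [b₁.live == 18]
13. n6.cnt = -9  [a.lab * 3 - 48]
14. n5.acc = 14  [A.key + S.cnt + 18]
15. n3.env = true  [a.lab > 25]
16. n3.val = true  [A.acc > 13]
17. n3.cnt = 3  [A.acc * -2 + 31]
18. n10.lim = false  [A.key > 10]
19. n11.key = 20  [20]
20. n12.live = 4  [terminal]
21. n11.acc = 11  [A.key + b.live - 13]
22. n13.pre = true  [A.acc > 10]
23. n14.off = true  [true]
24. n15.lab = -6  [terminal]
25. n14.env = false  [S.off == false]
26. n14.val = true  [a.lab > -7]
27. n14.cnt = -9  [-9]
28. n16.off = false  [false]
29. n17.live = 25  [terminal]
30. n16.env = false  [false]
31. n16.val = true  [b.live > 24]
32. n16.cnt = 9  [b.live - 16]
33. n13.wid = true  [S₁.cnt > 8]
34. n10.pre = 8  [8]
35. n1.acc = 13  [D.pre + S.cnt + 2]
36. n0.env = true  [true]
37. n0.val = false  [S.off == true]
38. n0.cnt = -5  [A.acc - 18]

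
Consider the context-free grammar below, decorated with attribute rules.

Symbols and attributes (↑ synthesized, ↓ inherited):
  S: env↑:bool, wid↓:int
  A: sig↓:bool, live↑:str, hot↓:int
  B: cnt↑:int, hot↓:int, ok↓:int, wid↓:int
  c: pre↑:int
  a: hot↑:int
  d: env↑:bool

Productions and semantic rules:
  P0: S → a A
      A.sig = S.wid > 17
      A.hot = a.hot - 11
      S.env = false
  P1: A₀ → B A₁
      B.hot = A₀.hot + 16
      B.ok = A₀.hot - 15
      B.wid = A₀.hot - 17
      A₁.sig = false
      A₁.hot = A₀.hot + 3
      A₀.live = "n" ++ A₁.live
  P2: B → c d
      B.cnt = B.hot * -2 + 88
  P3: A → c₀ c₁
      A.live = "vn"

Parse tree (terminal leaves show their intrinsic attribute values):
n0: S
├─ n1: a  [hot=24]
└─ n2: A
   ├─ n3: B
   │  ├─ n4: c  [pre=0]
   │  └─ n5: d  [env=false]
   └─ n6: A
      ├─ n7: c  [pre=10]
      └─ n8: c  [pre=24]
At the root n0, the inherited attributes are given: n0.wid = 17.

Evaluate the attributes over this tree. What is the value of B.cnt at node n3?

30

1. n0.wid = 17  [given at root]
2. n1.hot = 24  [terminal]
3. n2.sig = false  [S.wid > 17]
4. n2.hot = 13  [a.hot - 11]
5. n3.hot = 29  [A₀.hot + 16]
6. n3.ok = -2  [A₀.hot - 15]
7. n3.wid = -4  [A₀.hot - 17]
8. n4.pre = 0  [terminal]
9. n5.env = false  [terminal]
10. n3.cnt = 30  [B.hot * -2 + 88]
11. n6.sig = false  [false]
12. n6.hot = 16  [A₀.hot + 3]
13. n7.pre = 10  [terminal]
14. n8.pre = 24  [terminal]
15. n6.live = "vn"  ["vn"]
16. n2.live = "nvn"  ["n" ++ A₁.live]
17. n0.env = false  [false]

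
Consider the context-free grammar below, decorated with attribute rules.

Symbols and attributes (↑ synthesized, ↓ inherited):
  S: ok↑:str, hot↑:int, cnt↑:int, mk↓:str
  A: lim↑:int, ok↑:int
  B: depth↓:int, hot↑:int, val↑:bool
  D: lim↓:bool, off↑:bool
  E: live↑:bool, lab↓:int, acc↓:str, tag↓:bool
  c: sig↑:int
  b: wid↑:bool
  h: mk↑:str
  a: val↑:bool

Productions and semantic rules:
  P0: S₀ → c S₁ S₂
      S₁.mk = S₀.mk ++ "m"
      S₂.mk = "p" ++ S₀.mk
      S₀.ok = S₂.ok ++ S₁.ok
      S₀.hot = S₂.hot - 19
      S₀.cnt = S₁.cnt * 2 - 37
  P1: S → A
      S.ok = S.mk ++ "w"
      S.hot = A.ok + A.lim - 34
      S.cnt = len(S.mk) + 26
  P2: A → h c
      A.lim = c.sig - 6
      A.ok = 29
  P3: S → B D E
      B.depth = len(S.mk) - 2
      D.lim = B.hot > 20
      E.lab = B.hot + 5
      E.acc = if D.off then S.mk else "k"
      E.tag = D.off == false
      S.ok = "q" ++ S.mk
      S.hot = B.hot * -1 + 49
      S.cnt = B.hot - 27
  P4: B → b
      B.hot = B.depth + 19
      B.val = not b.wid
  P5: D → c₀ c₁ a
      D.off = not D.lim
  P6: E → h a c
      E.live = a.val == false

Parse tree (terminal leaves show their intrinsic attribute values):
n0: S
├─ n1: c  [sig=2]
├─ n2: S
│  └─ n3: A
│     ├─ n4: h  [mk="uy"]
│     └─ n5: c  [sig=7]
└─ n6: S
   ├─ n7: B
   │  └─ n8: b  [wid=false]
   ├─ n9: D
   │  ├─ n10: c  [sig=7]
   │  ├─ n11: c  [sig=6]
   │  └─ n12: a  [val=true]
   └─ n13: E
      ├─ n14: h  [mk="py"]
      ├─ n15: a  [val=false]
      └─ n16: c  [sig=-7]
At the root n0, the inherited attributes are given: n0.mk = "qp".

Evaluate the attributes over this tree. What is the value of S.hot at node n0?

10

1. n0.mk = "qp"  [given at root]
2. n1.sig = 2  [terminal]
3. n2.mk = "qpm"  [S₀.mk ++ "m"]
4. n4.mk = "uy"  [terminal]
5. n5.sig = 7  [terminal]
6. n3.lim = 1  [c.sig - 6]
7. n3.ok = 29  [29]
8. n2.ok = "qpmw"  [S.mk ++ "w"]
9. n2.hot = -4  [A.ok + A.lim - 34]
10. n2.cnt = 29  [len(S.mk) + 26]
11. n6.mk = "pqp"  ["p" ++ S₀.mk]
12. n7.depth = 1  [len(S.mk) - 2]
13. n8.wid = false  [terminal]
14. n7.hot = 20  [B.depth + 19]
15. n7.val = true  [not b.wid]
16. n9.lim = false  [B.hot > 20]
17. n10.sig = 7  [terminal]
18. n11.sig = 6  [terminal]
19. n12.val = true  [terminal]
20. n9.off = true  [not D.lim]
21. n13.lab = 25  [B.hot + 5]
22. n13.acc = "pqp"  [if D.off then S.mk else "k"]
23. n13.tag = false  [D.off == false]
24. n14.mk = "py"  [terminal]
25. n15.val = false  [terminal]
26. n16.sig = -7  [terminal]
27. n13.live = true  [a.val == false]
28. n6.ok = "qpqp"  ["q" ++ S.mk]
29. n6.hot = 29  [B.hot * -1 + 49]
30. n6.cnt = -7  [B.hot - 27]
31. n0.ok = "qpqpqpmw"  [S₂.ok ++ S₁.ok]
32. n0.hot = 10  [S₂.hot - 19]
33. n0.cnt = 21  [S₁.cnt * 2 - 37]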